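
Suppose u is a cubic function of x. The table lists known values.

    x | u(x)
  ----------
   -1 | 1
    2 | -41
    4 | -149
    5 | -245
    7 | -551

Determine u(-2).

Write u(x) = ax³ + bx² + cx + d; the 5 given values yield a linear system in the 4 coefficients.
Solving, u(x) = -x³ - 3x² - 8x - 5.
Then u(-2) = 7.

7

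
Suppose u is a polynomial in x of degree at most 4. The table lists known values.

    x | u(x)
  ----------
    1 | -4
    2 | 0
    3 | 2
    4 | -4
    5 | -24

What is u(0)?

First differences: 4, 2, -6, -20. Second differences: -2, -8, -14. Third differences: -6, -6.
Level-3 differences are constant, so u has degree 3.
Fitting a degree-3 polynomial gives u(x) = -x³ + 5x² - 4x - 4.
The constant term is u(0) = -4.

-4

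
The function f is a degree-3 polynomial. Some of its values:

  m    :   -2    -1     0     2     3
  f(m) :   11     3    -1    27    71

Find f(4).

143

Write f(m) = am³ + bm² + cm + d; the 5 given values yield a linear system in the 4 coefficients.
Solving, f(m) = m³ + 5m² - 1.
Then f(4) = 143.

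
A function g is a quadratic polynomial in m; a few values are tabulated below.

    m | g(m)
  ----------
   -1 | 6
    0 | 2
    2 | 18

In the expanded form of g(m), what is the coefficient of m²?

Write g(m) = am² + bm + c; the 3 given values yield a linear system in the 3 coefficients.
Solving, g(m) = 4m² + 2.
The coefficient of m² is 4.

4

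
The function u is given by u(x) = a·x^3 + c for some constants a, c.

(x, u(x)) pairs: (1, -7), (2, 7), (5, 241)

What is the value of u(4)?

119

From u(1) = -7 and u(2) = 7: 1a + c = -7 and 8a + c = 7.
Subtracting: 7a = 14, so a = 2; then c = -7 − 2·1 = -9.
So u(x) = 2x³ − 9, and u(4) = 119.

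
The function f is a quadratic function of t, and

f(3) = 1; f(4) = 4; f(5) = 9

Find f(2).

Write f(t) = at² + bt + c; the 3 given values yield a linear system in the 3 coefficients.
Solving, f(t) = t² - 4t + 4.
Then f(2) = 0.

0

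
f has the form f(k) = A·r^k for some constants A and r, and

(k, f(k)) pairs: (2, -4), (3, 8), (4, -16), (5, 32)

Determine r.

Consecutive ratio: 8/(-4) = -2, and -16/8 = -2, so r = -2.
Then A·(-2)^2 = -4 gives A = -1, and f(k) = -1·(-2)^k.

-2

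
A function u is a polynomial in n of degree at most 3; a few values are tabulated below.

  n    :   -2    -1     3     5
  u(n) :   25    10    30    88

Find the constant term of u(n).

Write u(n) = an³ + bn² + cn + d; the 4 given values yield a linear system in the 4 coefficients.
Solving, the leading coefficient vanishes, and u(n) = 4n² - 3n + 3.
The constant term is u(0) = 3.

3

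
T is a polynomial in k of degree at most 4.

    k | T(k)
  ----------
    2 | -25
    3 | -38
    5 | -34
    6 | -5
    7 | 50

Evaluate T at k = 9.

Write T(k) = ak^4 + bk³ + ck² + dk + e; the 5 given values yield a linear system in the 5 coefficients.
Solving, the leading coefficient vanishes, and T(k) = k³ - 5k² - 7k + 1.
Then T(9) = 262.

262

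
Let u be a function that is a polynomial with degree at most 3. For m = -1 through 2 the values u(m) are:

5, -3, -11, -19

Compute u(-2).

First differences: -8, -8, -8.
Level-1 differences are constant, so u has degree 1.
Fitting a degree-1 polynomial gives u(m) = -8m - 3.
Then u(-2) = 13.

13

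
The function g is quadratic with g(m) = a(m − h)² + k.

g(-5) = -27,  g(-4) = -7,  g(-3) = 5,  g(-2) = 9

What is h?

First differences 20, 12, 4; second difference -8 = 2a, so a = -4.
Expanding, the m-coefficient is −2ah = 8h; matching it to the data gives h = -2, and then k = 9.
So g(m) = -4(m + 2)² + 9.
Hence h = -2.

-2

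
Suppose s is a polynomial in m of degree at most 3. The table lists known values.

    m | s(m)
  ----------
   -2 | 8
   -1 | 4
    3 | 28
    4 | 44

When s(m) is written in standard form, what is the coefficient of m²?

2

Write s(m) = am³ + bm² + cm + d; the 4 given values yield a linear system in the 4 coefficients.
Solving, the leading coefficient vanishes, and s(m) = 2m² + 2m + 4.
The coefficient of m² is 2.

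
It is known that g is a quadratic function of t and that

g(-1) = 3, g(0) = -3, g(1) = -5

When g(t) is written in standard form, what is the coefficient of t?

-4

Write g(t) = at² + bt + c; the 3 given values yield a linear system in the 3 coefficients.
Solving, g(t) = 2t² - 4t - 3.
The coefficient of t is -4.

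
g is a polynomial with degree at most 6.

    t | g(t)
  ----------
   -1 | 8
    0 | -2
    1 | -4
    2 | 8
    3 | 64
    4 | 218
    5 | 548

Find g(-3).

First differences: -10, -2, 12, 56, 154, 330. Second differences: 8, 14, 44, 98, 176. Third differences: 6, 30, 54, 78. Fourth differences: 24, 24, 24.
Level-4 differences are constant, so g has degree 4.
Fitting a degree-4 polynomial gives g(t) = t^4 - t³ + 3t² - 5t - 2.
Then g(-3) = 148.

148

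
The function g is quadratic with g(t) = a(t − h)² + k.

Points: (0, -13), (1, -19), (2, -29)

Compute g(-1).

-11

First differences -6, -10; second difference -4 = 2a, so a = -2.
Expanding, the t-coefficient is −2ah = 4h; matching it to the data gives h = -1, and then k = -11.
So g(t) = -2(t + 1)² − 11.
g(-1) = -2·0² − 11 = -11.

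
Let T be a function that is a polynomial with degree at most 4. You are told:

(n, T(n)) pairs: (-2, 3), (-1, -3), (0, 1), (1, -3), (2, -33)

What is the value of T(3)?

-107

First differences: -6, 4, -4, -30. Second differences: 10, -8, -26. Third differences: -18, -18.
Level-3 differences are constant, so T has degree 3.
Fitting a degree-3 polynomial gives T(n) = -3n³ - 4n² + 3n + 1.
Then T(3) = -107.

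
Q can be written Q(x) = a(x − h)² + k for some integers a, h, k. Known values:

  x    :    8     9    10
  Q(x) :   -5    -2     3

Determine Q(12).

First differences 3, 5; second difference 2 = 2a, so a = 1.
Expanding, the x-coefficient is −2ah = -2h; matching it to the data gives h = 7, and then k = -6.
So Q(x) = 1(x − 7)² − 6.
Q(12) = 1·5² − 6 = 19.

19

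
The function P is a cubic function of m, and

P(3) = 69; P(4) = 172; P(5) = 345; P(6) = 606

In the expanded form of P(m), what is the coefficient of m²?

-1

Write P(m) = am³ + bm² + cm + d; the 4 given values yield a linear system in the 4 coefficients.
Solving, P(m) = 3m³ - m² - m.
The coefficient of m² is -1.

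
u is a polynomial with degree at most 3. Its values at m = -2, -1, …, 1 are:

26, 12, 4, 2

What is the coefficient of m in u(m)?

-5

Write u(m) = am³ + bm² + cm + d; the 4 given values yield a linear system in the 4 coefficients.
Solving, the leading coefficient vanishes, and u(m) = 3m² - 5m + 4.
The coefficient of m is -5.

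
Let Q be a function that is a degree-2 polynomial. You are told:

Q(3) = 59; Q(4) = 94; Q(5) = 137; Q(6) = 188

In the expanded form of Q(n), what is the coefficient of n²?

4

Write Q(n) = an² + bn + c; the 4 given values yield a linear system in the 3 coefficients.
Solving, Q(n) = 4n² + 7n + 2.
The coefficient of n² is 4.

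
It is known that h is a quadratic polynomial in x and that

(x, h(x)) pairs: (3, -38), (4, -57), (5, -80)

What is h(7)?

-138

Write h(x) = ax² + bx + c; the 3 given values yield a linear system in the 3 coefficients.
Solving, h(x) = -2x² - 5x - 5.
Then h(7) = -138.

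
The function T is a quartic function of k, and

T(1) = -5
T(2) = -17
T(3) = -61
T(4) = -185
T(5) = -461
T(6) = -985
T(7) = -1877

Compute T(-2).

-41

First differences: -12, -44, -124, -276, -524, -892. Second differences: -32, -80, -152, -248, -368. Third differences: -48, -72, -96, -120. Fourth differences: -24, -24, -24.
Level-4 differences are constant, so T has degree 4.
Fitting a degree-4 polynomial gives T(k) = -k^4 + 2k³ - 3k² - 2k - 1.
Then T(-2) = -41.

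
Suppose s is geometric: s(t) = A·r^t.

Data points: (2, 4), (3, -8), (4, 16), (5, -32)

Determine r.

-2

Consecutive ratio: -8/4 = -2, and 16/(-8) = -2, so r = -2.
Then A·(-2)^2 = 4 gives A = 1, and s(t) = 1·(-2)^t.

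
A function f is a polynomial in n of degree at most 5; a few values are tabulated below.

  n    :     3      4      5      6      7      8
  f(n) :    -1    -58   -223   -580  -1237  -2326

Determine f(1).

First differences: -57, -165, -357, -657, -1089. Second differences: -108, -192, -300, -432. Third differences: -84, -108, -132. Fourth differences: -24, -24.
Level-4 differences are constant, so f has degree 4.
Fitting a degree-4 polynomial gives f(n) = -n^4 + 4n³ - 5n² + 5n + 2.
Then f(1) = 5.

5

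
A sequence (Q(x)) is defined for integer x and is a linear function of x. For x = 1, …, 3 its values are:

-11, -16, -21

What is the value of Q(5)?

Write Q(x) = ax + b; the 3 given values yield a linear system in the 2 coefficients.
Solving, Q(x) = -5x - 6.
Then Q(5) = -31.

-31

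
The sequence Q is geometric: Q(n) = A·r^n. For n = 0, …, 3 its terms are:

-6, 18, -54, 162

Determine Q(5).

1458

Consecutive ratio: 18/(-6) = -3, and -54/18 = -3, so r = -3.
Then A·(-3)^0 = -6 gives A = -6, and Q(n) = -6·(-3)^n.
Q(5) = -6·(-3)^5 = 1458.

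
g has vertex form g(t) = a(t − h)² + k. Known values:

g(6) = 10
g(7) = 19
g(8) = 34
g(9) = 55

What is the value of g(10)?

First differences 9, 15, 21; second difference 6 = 2a, so a = 3.
Expanding, the t-coefficient is −2ah = -6h; matching it to the data gives h = 5, and then k = 7.
So g(t) = 3(t − 5)² + 7.
g(10) = 3·5² + 7 = 82.

82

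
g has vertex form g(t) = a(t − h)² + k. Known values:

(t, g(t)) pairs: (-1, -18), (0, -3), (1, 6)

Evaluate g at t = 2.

9

First differences 15, 9; second difference -6 = 2a, so a = -3.
Expanding, the t-coefficient is −2ah = 6h; matching it to the data gives h = 2, and then k = 9.
So g(t) = -3(t − 2)² + 9.
g(2) = -3·0² + 9 = 9.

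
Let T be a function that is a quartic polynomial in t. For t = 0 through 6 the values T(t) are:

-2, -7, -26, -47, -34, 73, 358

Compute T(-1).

Write T(t) = at^4 + bt³ + ct² + dt + e; the 7 given values yield a linear system in the 5 coefficients.
Solving, T(t) = t^4 - 4t³ - 2t² - 2.
Then T(-1) = 1.

1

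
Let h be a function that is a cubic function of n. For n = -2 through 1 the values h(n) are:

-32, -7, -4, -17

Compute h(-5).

Write h(n) = an³ + bn² + cn + d; the 4 given values yield a linear system in the 4 coefficients.
Solving, h(n) = n³ - 8n² - 6n - 4.
Then h(-5) = -299.

-299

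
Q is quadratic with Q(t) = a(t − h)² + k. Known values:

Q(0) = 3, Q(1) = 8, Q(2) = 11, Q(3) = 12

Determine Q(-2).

-13

First differences 5, 3, 1; second difference -2 = 2a, so a = -1.
Expanding, the t-coefficient is −2ah = 2h; matching it to the data gives h = 3, and then k = 12.
So Q(t) = -1(t − 3)² + 12.
Q(-2) = -1·(-5)² + 12 = -13.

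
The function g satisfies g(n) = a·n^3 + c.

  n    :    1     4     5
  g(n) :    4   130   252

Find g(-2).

From g(1) = 4 and g(4) = 130: 1a + c = 4 and 64a + c = 130.
Subtracting: 63a = 126, so a = 2; then c = 4 − 2·1 = 2.
So g(n) = 2n³ + 2, and g(-2) = -14.

-14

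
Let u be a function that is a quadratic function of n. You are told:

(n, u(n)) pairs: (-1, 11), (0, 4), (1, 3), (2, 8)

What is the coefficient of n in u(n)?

Write u(n) = an² + bn + c; the 4 given values yield a linear system in the 3 coefficients.
Solving, u(n) = 3n² - 4n + 4.
The coefficient of n is -4.

-4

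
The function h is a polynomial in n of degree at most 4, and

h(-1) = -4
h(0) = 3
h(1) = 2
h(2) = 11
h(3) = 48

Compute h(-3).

-114

First differences: 7, -1, 9, 37. Second differences: -8, 10, 28. Third differences: 18, 18.
Level-3 differences are constant, so h has degree 3.
Fitting a degree-3 polynomial gives h(n) = 3n³ - 4n² + 3.
Then h(-3) = -114.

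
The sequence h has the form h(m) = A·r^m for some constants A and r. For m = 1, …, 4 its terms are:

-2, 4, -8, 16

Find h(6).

Consecutive ratio: 4/(-2) = -2, and -8/4 = -2, so r = -2.
Then A·(-2)^1 = -2 gives A = 1, and h(m) = 1·(-2)^m.
h(6) = 1·(-2)^6 = 64.

64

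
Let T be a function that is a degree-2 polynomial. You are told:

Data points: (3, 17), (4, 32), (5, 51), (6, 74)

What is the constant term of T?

Write T(t) = at² + bt + c; the 4 given values yield a linear system in the 3 coefficients.
Solving, T(t) = 2t² + t - 4.
The constant term is T(0) = -4.

-4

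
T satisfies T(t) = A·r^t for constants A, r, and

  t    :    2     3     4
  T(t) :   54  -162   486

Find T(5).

-1458

Consecutive ratio: -162/54 = -3, and 486/(-162) = -3, so r = -3.
Then A·(-3)^2 = 54 gives A = 6, and T(t) = 6·(-3)^t.
T(5) = 6·(-3)^5 = -1458.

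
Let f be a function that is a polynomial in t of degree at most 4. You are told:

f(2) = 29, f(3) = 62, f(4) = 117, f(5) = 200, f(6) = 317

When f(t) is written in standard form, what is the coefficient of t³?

First differences: 33, 55, 83, 117. Second differences: 22, 28, 34. Third differences: 6, 6.
Level-3 differences are constant, so f has degree 3.
Fitting a degree-3 polynomial gives f(t) = t³ + 2t² + 4t + 5.
The coefficient of t³ is 1.

1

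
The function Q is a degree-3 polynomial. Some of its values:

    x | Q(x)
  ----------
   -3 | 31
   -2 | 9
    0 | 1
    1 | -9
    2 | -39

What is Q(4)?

Write Q(x) = ax³ + bx² + cx + d; the 5 given values yield a linear system in the 4 coefficients.
Solving, Q(x) = -2x³ - 4x² - 4x + 1.
Then Q(4) = -207.

-207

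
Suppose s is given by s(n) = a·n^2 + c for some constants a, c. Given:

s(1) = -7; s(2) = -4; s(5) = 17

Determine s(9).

73

From s(1) = -7 and s(2) = -4: 1a + c = -7 and 4a + c = -4.
Subtracting: 3a = 3, so a = 1; then c = -7 − 1·1 = -8.
So s(n) = 1n² − 8, and s(9) = 73.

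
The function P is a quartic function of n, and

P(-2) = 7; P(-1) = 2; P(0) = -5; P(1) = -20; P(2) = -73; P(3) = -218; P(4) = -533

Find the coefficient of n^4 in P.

-1

First differences: -5, -7, -15, -53, -145, -315. Second differences: -2, -8, -38, -92, -170. Third differences: -6, -30, -54, -78. Fourth differences: -24, -24, -24.
Level-4 differences are constant, so P has degree 4.
Fitting a degree-4 polynomial gives P(n) = -n^4 - 3n³ - 3n² - 8n - 5.
The coefficient of n^4 is -1.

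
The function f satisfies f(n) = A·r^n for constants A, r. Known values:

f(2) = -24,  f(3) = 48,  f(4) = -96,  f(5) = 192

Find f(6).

-384

Consecutive ratio: 48/(-24) = -2, and -96/48 = -2, so r = -2.
Then A·(-2)^2 = -24 gives A = -6, and f(n) = -6·(-2)^n.
f(6) = -6·(-2)^6 = -384.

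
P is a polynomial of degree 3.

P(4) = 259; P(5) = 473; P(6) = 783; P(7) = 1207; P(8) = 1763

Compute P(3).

123

Write P(x) = ax³ + bx² + cx + d; the 5 given values yield a linear system in the 4 coefficients.
Solving, P(x) = 3x³ + 3x² + 4x + 3.
Then P(3) = 123.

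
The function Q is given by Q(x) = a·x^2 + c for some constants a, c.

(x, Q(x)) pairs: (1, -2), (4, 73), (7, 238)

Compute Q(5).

From Q(1) = -2 and Q(4) = 73: 1a + c = -2 and 16a + c = 73.
Subtracting: 15a = 75, so a = 5; then c = -2 − 5·1 = -7.
So Q(x) = 5x² − 7, and Q(5) = 118.

118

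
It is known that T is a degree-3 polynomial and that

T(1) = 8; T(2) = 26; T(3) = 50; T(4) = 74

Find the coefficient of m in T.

-2

Write T(m) = am³ + bm² + cm + d; the 4 given values yield a linear system in the 4 coefficients.
Solving, T(m) = -m³ + 9m² - 2m + 2.
The coefficient of m is -2.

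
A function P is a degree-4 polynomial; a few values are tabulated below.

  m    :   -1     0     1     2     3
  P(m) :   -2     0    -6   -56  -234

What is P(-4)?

-416

Write P(m) = am^4 + bm³ + cm² + dm + e; the 5 given values yield a linear system in the 5 coefficients.
Solving, P(m) = -2m^4 - 2m³ - 2m².
Then P(-4) = -416.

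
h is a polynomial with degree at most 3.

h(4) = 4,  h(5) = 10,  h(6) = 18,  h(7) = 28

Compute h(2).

-2

First differences: 6, 8, 10. Second differences: 2, 2.
Level-2 differences are constant, so h has degree 2.
Fitting a degree-2 polynomial gives h(k) = k² - 3k.
Then h(2) = -2.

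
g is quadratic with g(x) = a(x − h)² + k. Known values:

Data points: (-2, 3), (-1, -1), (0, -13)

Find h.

-2

First differences -4, -12; second difference -8 = 2a, so a = -4.
Expanding, the x-coefficient is −2ah = 8h; matching it to the data gives h = -2, and then k = 3.
So g(x) = -4(x + 2)² + 3.
Hence h = -2.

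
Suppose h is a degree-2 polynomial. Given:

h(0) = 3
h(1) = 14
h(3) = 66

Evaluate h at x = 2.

Write h(x) = ax² + bx + c; the 3 given values yield a linear system in the 3 coefficients.
Solving, h(x) = 5x² + 6x + 3.
Then h(2) = 35.

35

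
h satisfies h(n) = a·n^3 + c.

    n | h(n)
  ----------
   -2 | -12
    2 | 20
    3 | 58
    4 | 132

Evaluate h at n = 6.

436

From h(-2) = -12 and h(2) = 20: -8a + c = -12 and 8a + c = 20.
Subtracting: 16a = 32, so a = 2; then c = -12 − 2·(-8) = 4.
So h(n) = 2n³ + 4, and h(6) = 436.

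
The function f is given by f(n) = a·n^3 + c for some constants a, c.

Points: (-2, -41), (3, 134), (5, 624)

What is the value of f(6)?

1079

From f(-2) = -41 and f(3) = 134: -8a + c = -41 and 27a + c = 134.
Subtracting: 35a = 175, so a = 5; then c = -41 − 5·(-8) = -1.
So f(n) = 5n³ − 1, and f(6) = 1079.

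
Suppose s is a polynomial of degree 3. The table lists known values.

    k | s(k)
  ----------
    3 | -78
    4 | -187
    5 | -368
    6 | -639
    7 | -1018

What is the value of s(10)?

First differences: -109, -181, -271, -379. Second differences: -72, -90, -108. Third differences: -18, -18.
Level-3 differences are constant, so s has degree 3.
Fitting a degree-3 polynomial gives s(k) = -3k³ + 2k - 3.
Then s(10) = -2983.

-2983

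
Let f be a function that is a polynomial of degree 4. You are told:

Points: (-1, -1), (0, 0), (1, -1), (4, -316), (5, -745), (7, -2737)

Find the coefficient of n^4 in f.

-1

Write f(n) = an^4 + bn³ + cn² + dn + e; the 6 given values yield a linear system in the 5 coefficients.
Solving, f(n) = -n^4 - n³ + n.
The coefficient of n^4 is -1.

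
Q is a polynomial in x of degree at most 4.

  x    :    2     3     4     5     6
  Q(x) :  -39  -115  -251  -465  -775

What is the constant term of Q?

Write Q(x) = ax^4 + bx³ + cx² + dx + e; the 5 given values yield a linear system in the 5 coefficients.
Solving, the leading coefficient vanishes, and Q(x) = -3x³ - 3x² - 4x + 5.
The constant term is Q(0) = 5.

5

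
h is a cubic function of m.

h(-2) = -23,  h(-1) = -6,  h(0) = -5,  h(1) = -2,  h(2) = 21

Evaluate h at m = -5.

First differences: 17, 1, 3, 23. Second differences: -16, 2, 20. Third differences: 18, 18.
Level-3 differences are constant, so h has degree 3.
Fitting a degree-3 polynomial gives h(m) = 3m³ + m² - m - 5.
Then h(-5) = -350.

-350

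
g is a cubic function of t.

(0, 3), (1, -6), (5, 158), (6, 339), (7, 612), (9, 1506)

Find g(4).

Write g(t) = at³ + bt² + ct + d; the 6 given values yield a linear system in the 4 coefficients.
Solving, g(t) = 3t³ - 8t² - 4t + 3.
Then g(4) = 51.

51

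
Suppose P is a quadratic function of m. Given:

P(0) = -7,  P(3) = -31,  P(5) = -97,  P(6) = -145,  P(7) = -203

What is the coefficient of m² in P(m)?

-5

Write P(m) = am² + bm + c; the 5 given values yield a linear system in the 3 coefficients.
Solving, P(m) = -5m² + 7m - 7.
The coefficient of m² is -5.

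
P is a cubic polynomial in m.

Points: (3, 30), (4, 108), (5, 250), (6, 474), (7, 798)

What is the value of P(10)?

First differences: 78, 142, 224, 324. Second differences: 64, 82, 100. Third differences: 18, 18.
Level-3 differences are constant, so P has degree 3.
Fitting a degree-3 polynomial gives P(m) = 3m³ - 4m² - 5m.
Then P(10) = 2550.

2550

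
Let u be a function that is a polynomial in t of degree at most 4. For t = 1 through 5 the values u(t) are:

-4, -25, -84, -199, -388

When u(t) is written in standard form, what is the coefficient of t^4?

First differences: -21, -59, -115, -189. Second differences: -38, -56, -74. Third differences: -18, -18.
Level-3 differences are constant, so u has degree 3.
Fitting a degree-3 polynomial gives u(t) = -3t³ - t² + 3t - 3.
The coefficient of t^4 is 0.

0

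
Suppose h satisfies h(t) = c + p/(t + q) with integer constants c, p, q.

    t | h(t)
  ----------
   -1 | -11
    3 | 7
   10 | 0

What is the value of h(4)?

(h(t) − c)(t + q) = p for each data point; the three points give a linear system in c and q, then p follows.
Solving: c = -2, q = -1, p = 18, so h(t) = -2 + 18/(t − 1).
Then h(4) = -2 + 18/3 = 4.

4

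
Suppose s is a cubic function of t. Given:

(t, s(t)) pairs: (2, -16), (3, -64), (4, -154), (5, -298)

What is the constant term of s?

Write s(t) = at³ + bt² + ct + d; the 4 given values yield a linear system in the 4 coefficients.
Solving, s(t) = -2t³ - 3t² + 5t + 2.
The constant term is s(0) = 2.

2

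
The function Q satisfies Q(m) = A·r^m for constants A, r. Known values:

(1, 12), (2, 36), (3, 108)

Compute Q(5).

Consecutive ratio: 36/12 = 3, and 108/36 = 3, so r = 3.
Then A·3^1 = 12 gives A = 4, and Q(m) = 4·3^m.
Q(5) = 4·3^5 = 972.

972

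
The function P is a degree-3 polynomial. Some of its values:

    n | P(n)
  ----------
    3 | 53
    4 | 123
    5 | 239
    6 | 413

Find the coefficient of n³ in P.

2

Write P(n) = an³ + bn² + cn + d; the 4 given values yield a linear system in the 4 coefficients.
Solving, P(n) = 2n³ - n² + 3n - 1.
The coefficient of n³ is 2.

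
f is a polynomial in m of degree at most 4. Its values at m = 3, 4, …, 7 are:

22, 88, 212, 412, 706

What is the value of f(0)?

First differences: 66, 124, 200, 294. Second differences: 58, 76, 94. Third differences: 18, 18.
Level-3 differences are constant, so f has degree 3.
Fitting a degree-3 polynomial gives f(m) = 3m³ - 7m² + 4m - 8.
Then f(0) = -8.

-8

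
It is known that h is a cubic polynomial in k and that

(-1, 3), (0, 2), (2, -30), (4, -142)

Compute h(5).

Write h(k) = ak³ + bk² + ck + d; the 4 given values yield a linear system in the 4 coefficients.
Solving, h(k) = -k³ - 4k² - 4k + 2.
Then h(5) = -243.

-243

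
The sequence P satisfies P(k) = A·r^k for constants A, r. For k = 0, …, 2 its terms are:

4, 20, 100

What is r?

5

Consecutive ratio: 20/4 = 5, and 100/20 = 5, so r = 5.
Then A·5^0 = 4 gives A = 4, and P(k) = 4·5^k.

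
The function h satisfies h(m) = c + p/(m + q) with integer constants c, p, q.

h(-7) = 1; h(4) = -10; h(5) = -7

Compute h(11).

-3

(h(m) − c)(m + q) = p for each data point; the three points give a linear system in c and q, then p follows.
Solving: c = -1, q = -2, p = -18, so h(m) = -1 − 18/(m − 2).
Then h(11) = -1 − 18/9 = -3.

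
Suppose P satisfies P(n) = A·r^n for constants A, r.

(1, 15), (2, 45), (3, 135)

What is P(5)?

1215

Consecutive ratio: 45/15 = 3, and 135/45 = 3, so r = 3.
Then A·3^1 = 15 gives A = 5, and P(n) = 5·3^n.
P(5) = 5·3^5 = 1215.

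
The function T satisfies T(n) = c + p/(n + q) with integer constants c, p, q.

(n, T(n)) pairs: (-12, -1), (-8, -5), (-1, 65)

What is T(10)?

10

(T(n) − c)(n + q) = p for each data point; the three points give a linear system in c and q, then p follows.
Solving: c = 5, q = 2, p = 60, so T(n) = 5 + 60/(n + 2).
Then T(10) = 5 + 60/12 = 10.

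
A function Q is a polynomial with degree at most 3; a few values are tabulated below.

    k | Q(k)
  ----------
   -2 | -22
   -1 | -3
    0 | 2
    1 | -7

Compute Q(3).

-67

Write Q(k) = ak³ + bk² + ck + d; the 4 given values yield a linear system in the 4 coefficients.
Solving, the leading coefficient vanishes, and Q(k) = -7k² - 2k + 2.
Then Q(3) = -67.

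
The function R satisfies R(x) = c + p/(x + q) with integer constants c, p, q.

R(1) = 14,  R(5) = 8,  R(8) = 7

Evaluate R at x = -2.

-13

(R(x) − c)(x + q) = p for each data point; the three points give a linear system in c and q, then p follows.
Solving: c = 5, q = 1, p = 18, so R(x) = 5 + 18/(x + 1).
Then R(-2) = 5 + 18/(-1) = -13.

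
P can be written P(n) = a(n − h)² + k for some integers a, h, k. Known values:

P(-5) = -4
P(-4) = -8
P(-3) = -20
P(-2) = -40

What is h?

-5

First differences -4, -12, -20; second difference -8 = 2a, so a = -4.
Expanding, the n-coefficient is −2ah = 8h; matching it to the data gives h = -5, and then k = -4.
So P(n) = -4(n + 5)² − 4.
Hence h = -5.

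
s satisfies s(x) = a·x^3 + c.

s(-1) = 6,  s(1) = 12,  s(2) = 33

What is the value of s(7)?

From s(-1) = 6 and s(1) = 12: -1a + c = 6 and 1a + c = 12.
Subtracting: 2a = 6, so a = 3; then c = 6 − 3·(-1) = 9.
So s(x) = 3x³ + 9, and s(7) = 1038.

1038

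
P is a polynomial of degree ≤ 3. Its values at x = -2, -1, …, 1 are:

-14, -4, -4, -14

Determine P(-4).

First differences: 10, 0, -10. Second differences: -10, -10.
Level-2 differences are constant, so P has degree 2.
Fitting a degree-2 polynomial gives P(x) = -5x² - 5x - 4.
Then P(-4) = -64.

-64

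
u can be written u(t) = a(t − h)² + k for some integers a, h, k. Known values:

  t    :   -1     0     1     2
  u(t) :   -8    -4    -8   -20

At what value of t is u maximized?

First differences 4, -4, -12; second difference -8 = 2a, so a = -4.
Expanding, the t-coefficient is −2ah = 8h; matching it to the data gives h = 0, and then k = -4.
So u(t) = -4(t + 0)² − 4.
Hence h = 0.

0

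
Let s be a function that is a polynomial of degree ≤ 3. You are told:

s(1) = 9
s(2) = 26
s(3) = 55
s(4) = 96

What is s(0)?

4

First differences: 17, 29, 41. Second differences: 12, 12.
Level-2 differences are constant, so s has degree 2.
Fitting a degree-2 polynomial gives s(m) = 6m² - m + 4.
The constant term is s(0) = 4.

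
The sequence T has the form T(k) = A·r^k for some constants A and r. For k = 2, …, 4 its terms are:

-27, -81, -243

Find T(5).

-729

Consecutive ratio: -81/(-27) = 3, and -243/(-81) = 3, so r = 3.
Then A·3^2 = -27 gives A = -3, and T(k) = -3·3^k.
T(5) = -3·3^5 = -729.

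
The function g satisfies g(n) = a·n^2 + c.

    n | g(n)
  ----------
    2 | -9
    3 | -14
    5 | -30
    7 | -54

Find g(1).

-6

From g(2) = -9 and g(3) = -14: 4a + c = -9 and 9a + c = -14.
Subtracting: 5a = -5, so a = -1; then c = -9 − (-1)·4 = -5.
So g(n) = -1n² − 5, and g(1) = -6.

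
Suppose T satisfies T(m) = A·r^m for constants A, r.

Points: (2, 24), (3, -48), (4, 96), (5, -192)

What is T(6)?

Consecutive ratio: -48/24 = -2, and 96/(-48) = -2, so r = -2.
Then A·(-2)^2 = 24 gives A = 6, and T(m) = 6·(-2)^m.
T(6) = 6·(-2)^6 = 384.

384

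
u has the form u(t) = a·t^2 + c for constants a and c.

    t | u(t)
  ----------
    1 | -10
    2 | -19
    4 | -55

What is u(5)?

From u(1) = -10 and u(2) = -19: 1a + c = -10 and 4a + c = -19.
Subtracting: 3a = -9, so a = -3; then c = -10 − (-3)·1 = -7.
So u(t) = -3t² − 7, and u(5) = -82.

-82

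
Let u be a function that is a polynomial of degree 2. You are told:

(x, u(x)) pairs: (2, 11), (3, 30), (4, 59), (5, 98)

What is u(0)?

3

First differences: 19, 29, 39. Second differences: 10, 10.
Level-2 differences are constant, so u has degree 2.
Fitting a degree-2 polynomial gives u(x) = 5x² - 6x + 3.
Then u(0) = 3.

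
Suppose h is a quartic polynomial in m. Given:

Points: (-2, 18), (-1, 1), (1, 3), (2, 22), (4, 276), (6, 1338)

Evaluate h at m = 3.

Write h(m) = am^4 + bm³ + cm² + dm + e; the 6 given values yield a linear system in the 5 coefficients.
Solving, h(m) = m^4 + m² + m.
Then h(3) = 93.

93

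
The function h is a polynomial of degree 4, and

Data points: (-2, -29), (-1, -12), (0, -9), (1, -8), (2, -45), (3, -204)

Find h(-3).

First differences: 17, 3, 1, -37, -159. Second differences: -14, -2, -38, -122. Third differences: 12, -36, -84. Fourth differences: -48, -48.
Level-4 differences are constant, so h has degree 4.
Fitting a degree-4 polynomial gives h(m) = -2m^4 - 2m³ + m² + 4m - 9.
Then h(-3) = -120.

-120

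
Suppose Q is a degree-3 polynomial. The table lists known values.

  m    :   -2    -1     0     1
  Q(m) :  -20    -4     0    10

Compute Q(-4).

Write Q(m) = am³ + bm² + cm + d; the 4 given values yield a linear system in the 4 coefficients.
Solving, Q(m) = 3m³ + 3m² + 4m.
Then Q(-4) = -160.

-160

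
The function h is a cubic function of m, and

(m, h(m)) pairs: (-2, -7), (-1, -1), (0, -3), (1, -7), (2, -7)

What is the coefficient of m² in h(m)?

First differences: 6, -2, -4, 0. Second differences: -8, -2, 4. Third differences: 6, 6.
Level-3 differences are constant, so h has degree 3.
Fitting a degree-3 polynomial gives h(m) = m³ - m² - 4m - 3.
The coefficient of m² is -1.

-1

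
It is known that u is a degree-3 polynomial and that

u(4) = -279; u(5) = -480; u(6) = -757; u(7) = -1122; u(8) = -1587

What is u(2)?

-57

First differences: -201, -277, -365, -465. Second differences: -76, -88, -100. Third differences: -12, -12.
Level-3 differences are constant, so u has degree 3.
Fitting a degree-3 polynomial gives u(m) = -2m³ - 8m² - 7m + 5.
Then u(2) = -57.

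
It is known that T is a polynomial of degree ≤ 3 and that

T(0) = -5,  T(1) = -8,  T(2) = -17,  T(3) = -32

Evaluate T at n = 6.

-113

First differences: -3, -9, -15. Second differences: -6, -6.
Level-2 differences are constant, so T has degree 2.
Fitting a degree-2 polynomial gives T(n) = -3n² - 5.
Then T(6) = -113.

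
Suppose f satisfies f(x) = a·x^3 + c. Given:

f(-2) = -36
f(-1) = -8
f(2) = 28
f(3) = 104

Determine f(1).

0

From f(-2) = -36 and f(-1) = -8: -8a + c = -36 and -1a + c = -8.
Subtracting: 7a = 28, so a = 4; then c = -36 − 4·(-8) = -4.
So f(x) = 4x³ − 4, and f(1) = 0.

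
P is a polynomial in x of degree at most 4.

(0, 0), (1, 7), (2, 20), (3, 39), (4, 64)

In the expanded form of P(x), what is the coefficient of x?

First differences: 7, 13, 19, 25. Second differences: 6, 6, 6.
Level-2 differences are constant, so P has degree 2.
Fitting a degree-2 polynomial gives P(x) = 3x² + 4x.
The coefficient of x is 4.

4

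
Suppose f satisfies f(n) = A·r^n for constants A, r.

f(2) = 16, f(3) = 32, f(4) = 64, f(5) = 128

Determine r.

Consecutive ratio: 32/16 = 2, and 64/32 = 2, so r = 2.
Then A·2^2 = 16 gives A = 4, and f(n) = 4·2^n.

2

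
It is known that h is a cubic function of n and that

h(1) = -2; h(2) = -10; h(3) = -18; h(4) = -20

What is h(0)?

0

Write h(n) = an³ + bn² + cn + d; the 4 given values yield a linear system in the 4 coefficients.
Solving, h(n) = n³ - 6n² + 3n.
Then h(0) = 0.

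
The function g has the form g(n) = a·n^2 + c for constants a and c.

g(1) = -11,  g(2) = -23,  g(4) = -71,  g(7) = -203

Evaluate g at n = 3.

From g(1) = -11 and g(2) = -23: 1a + c = -11 and 4a + c = -23.
Subtracting: 3a = -12, so a = -4; then c = -11 − (-4)·1 = -7.
So g(n) = -4n² − 7, and g(3) = -43.

-43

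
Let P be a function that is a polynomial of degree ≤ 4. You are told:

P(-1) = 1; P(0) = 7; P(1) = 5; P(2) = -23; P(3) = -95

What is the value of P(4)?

First differences: 6, -2, -28, -72. Second differences: -8, -26, -44. Third differences: -18, -18.
Level-3 differences are constant, so P has degree 3.
Fitting a degree-3 polynomial gives P(t) = -3t³ - 4t² + 5t + 7.
Then P(4) = -229.

-229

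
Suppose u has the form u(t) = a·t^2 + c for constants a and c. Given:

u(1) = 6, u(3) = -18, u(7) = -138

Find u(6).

From u(1) = 6 and u(3) = -18: 1a + c = 6 and 9a + c = -18.
Subtracting: 8a = -24, so a = -3; then c = 6 − (-3)·1 = 9.
So u(t) = -3t² + 9, and u(6) = -99.

-99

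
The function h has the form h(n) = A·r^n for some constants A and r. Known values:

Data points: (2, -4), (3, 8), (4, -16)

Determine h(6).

Consecutive ratio: 8/(-4) = -2, and -16/8 = -2, so r = -2.
Then A·(-2)^2 = -4 gives A = -1, and h(n) = -1·(-2)^n.
h(6) = -1·(-2)^6 = -64.

-64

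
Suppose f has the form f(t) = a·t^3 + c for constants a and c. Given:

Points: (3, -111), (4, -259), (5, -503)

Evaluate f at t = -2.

From f(3) = -111 and f(4) = -259: 27a + c = -111 and 64a + c = -259.
Subtracting: 37a = -148, so a = -4; then c = -111 − (-4)·27 = -3.
So f(t) = -4t³ − 3, and f(-2) = 29.

29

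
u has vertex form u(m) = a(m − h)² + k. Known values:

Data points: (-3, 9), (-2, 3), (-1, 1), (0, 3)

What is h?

-1

First differences -6, -2, 2; second difference 4 = 2a, so a = 2.
Expanding, the m-coefficient is −2ah = -4h; matching it to the data gives h = -1, and then k = 1.
So u(m) = 2(m + 1)² + 1.
Hence h = -1.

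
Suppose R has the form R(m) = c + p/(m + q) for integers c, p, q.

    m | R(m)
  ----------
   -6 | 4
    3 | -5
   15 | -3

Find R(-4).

16

(R(m) − c)(m + q) = p for each data point; the three points give a linear system in c and q, then p follows.
Solving: c = -2, q = 3, p = -18, so R(m) = -2 − 18/(m + 3).
Then R(-4) = -2 − 18/(-1) = 16.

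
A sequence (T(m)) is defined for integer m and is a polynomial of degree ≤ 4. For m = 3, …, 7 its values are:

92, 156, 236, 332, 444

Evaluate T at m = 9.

716

First differences: 64, 80, 96, 112. Second differences: 16, 16, 16.
Level-2 differences are constant, so T has degree 2.
Fitting a degree-2 polynomial gives T(m) = 8m² + 8m - 4.
Then T(9) = 716.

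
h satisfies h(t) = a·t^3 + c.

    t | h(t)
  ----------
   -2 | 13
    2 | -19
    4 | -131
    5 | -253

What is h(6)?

From h(-2) = 13 and h(2) = -19: -8a + c = 13 and 8a + c = -19.
Subtracting: 16a = -32, so a = -2; then c = 13 − (-2)·(-8) = -3.
So h(t) = -2t³ − 3, and h(6) = -435.

-435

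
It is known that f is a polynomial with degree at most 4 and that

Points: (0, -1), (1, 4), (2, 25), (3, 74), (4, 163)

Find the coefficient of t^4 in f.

First differences: 5, 21, 49, 89. Second differences: 16, 28, 40. Third differences: 12, 12.
Level-3 differences are constant, so f has degree 3.
Fitting a degree-3 polynomial gives f(t) = 2t³ + 2t² + t - 1.
The coefficient of t^4 is 0.

0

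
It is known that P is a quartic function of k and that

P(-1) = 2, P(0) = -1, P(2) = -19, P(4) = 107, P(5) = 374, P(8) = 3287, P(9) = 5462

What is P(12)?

Write P(k) = ak^4 + bk³ + ck² + dk + e; the 7 given values yield a linear system in the 5 coefficients.
Solving, P(k) = k^4 - k³ - 4k² - 5k - 1.
Then P(12) = 18371.

18371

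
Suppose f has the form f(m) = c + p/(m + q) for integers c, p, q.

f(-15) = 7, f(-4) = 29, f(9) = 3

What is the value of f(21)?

(f(m) − c)(m + q) = p for each data point; the three points give a linear system in c and q, then p follows.
Solving: c = 5, q = 3, p = -24, so f(m) = 5 − 24/(m + 3).
Then f(21) = 5 − 24/24 = 4.

4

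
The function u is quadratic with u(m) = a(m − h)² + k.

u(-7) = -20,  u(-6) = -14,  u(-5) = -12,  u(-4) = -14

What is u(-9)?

-44

First differences 6, 2, -2; second difference -4 = 2a, so a = -2.
Expanding, the m-coefficient is −2ah = 4h; matching it to the data gives h = -5, and then k = -12.
So u(m) = -2(m + 5)² − 12.
u(-9) = -2·(-4)² − 12 = -44.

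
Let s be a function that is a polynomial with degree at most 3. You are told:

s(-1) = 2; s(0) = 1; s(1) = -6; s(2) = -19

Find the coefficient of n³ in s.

Write s(n) = an³ + bn² + cn + d; the 4 given values yield a linear system in the 4 coefficients.
Solving, the leading coefficient vanishes, and s(n) = -3n² - 4n + 1.
The coefficient of n³ is 0.

0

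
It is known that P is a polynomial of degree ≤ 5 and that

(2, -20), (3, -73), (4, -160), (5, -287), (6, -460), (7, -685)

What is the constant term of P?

First differences: -53, -87, -127, -173, -225. Second differences: -34, -40, -46, -52. Third differences: -6, -6, -6.
Level-3 differences are constant, so P has degree 3.
Fitting a degree-3 polynomial gives P(n) = -n³ - 8n² + 6n + 8.
The constant term is P(0) = 8.

8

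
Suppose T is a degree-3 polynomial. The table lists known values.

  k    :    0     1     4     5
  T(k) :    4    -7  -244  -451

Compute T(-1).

11

Write T(k) = ak³ + bk² + ck + d; the 4 given values yield a linear system in the 4 coefficients.
Solving, T(k) = -3k³ - 2k² - 6k + 4.
Then T(-1) = 11.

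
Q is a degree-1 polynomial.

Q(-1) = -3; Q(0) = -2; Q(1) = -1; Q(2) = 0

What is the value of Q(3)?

1

Write Q(n) = an + b; the 4 given values yield a linear system in the 2 coefficients.
Solving, Q(n) = n - 2.
Then Q(3) = 1.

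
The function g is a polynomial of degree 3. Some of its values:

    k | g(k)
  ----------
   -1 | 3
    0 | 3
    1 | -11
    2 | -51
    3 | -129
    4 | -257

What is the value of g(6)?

First differences: 0, -14, -40, -78, -128. Second differences: -14, -26, -38, -50. Third differences: -12, -12, -12.
Level-3 differences are constant, so g has degree 3.
Fitting a degree-3 polynomial gives g(k) = -2k³ - 7k² - 5k + 3.
Then g(6) = -711.

-711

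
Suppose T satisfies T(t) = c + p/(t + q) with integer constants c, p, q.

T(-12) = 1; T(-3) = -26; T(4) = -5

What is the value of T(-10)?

(T(t) − c)(t + q) = p for each data point; the three points give a linear system in c and q, then p follows.
Solving: c = -2, q = 4, p = -24, so T(t) = -2 − 24/(t + 4).
Then T(-10) = -2 − 24/(-6) = 2.

2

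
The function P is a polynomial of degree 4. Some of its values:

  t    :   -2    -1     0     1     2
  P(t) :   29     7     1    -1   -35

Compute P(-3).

Write P(t) = at^4 + bt³ + ct² + dt + e; the 5 given values yield a linear system in the 5 coefficients.
Solving, P(t) = -t^4 - 4t³ + 3t² + 1.
Then P(-3) = 55.

55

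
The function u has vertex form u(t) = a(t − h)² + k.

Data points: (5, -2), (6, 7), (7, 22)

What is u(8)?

First differences 9, 15; second difference 6 = 2a, so a = 3.
Expanding, the t-coefficient is −2ah = -6h; matching it to the data gives h = 4, and then k = -5.
So u(t) = 3(t − 4)² − 5.
u(8) = 3·4² − 5 = 43.

43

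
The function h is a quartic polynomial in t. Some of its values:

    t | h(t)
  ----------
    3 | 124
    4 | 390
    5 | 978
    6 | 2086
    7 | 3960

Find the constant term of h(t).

Write h(t) = at^4 + bt³ + ct² + dt + e; the 5 given values yield a linear system in the 5 coefficients.
Solving, h(t) = 2t^4 - 3t³ + 3t² + 6t - 2.
The constant term is h(0) = -2.

-2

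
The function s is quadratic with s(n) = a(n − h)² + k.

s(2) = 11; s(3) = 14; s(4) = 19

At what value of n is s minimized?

First differences 3, 5; second difference 2 = 2a, so a = 1.
Expanding, the n-coefficient is −2ah = -2h; matching it to the data gives h = 1, and then k = 10.
So s(n) = 1(n − 1)² + 10.
Hence h = 1.

1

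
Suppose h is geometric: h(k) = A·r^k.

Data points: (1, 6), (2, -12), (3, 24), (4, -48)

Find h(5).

Consecutive ratio: -12/6 = -2, and 24/(-12) = -2, so r = -2.
Then A·(-2)^1 = 6 gives A = -3, and h(k) = -3·(-2)^k.
h(5) = -3·(-2)^5 = 96.

96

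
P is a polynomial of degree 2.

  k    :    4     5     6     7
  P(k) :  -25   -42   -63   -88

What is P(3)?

-12

First differences: -17, -21, -25. Second differences: -4, -4.
Level-2 differences are constant, so P has degree 2.
Fitting a degree-2 polynomial gives P(k) = -2k² + k + 3.
Then P(3) = -12.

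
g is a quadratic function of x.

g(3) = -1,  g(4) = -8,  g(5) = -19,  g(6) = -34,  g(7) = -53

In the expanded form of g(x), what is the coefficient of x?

7

First differences: -7, -11, -15, -19. Second differences: -4, -4, -4.
Level-2 differences are constant, so g has degree 2.
Fitting a degree-2 polynomial gives g(x) = -2x² + 7x - 4.
The coefficient of x is 7.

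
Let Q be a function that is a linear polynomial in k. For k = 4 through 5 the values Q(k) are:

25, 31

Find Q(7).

43

Write Q(k) = ak + b; the 2 given values yield a linear system in the 2 coefficients.
Solving, Q(k) = 6k + 1.
Then Q(7) = 43.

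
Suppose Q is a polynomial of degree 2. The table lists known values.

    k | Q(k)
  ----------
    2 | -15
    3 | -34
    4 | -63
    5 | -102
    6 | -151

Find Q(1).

First differences: -19, -29, -39, -49. Second differences: -10, -10, -10.
Level-2 differences are constant, so Q has degree 2.
Fitting a degree-2 polynomial gives Q(k) = -5k² + 6k - 7.
Then Q(1) = -6.

-6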